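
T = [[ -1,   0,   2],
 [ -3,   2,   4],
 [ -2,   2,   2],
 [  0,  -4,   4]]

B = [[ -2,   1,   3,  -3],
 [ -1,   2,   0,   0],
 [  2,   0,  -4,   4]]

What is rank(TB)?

First compute TB:
[[  6,  -1, -11,  11],
 [ 12,   1, -25,  25],
 [  6,   2, -14,  14],
 [ 12,  -8, -16,  16]]
Now row reduce the product.
R2 ← R2 − (2)·R1: [0, 3, -3, 3]
R3 ← R3 − R1: [0, 3, -3, 3]
R4 ← R4 − (2)·R1: [0, -6, 6, -6]
R3 ← R3 − R2: [0, 0, 0, 0]
R4 ← R4 + (2)·R2: [0, 0, 0, 0]
2 nonzero rows, so rank(TB) = 2.

2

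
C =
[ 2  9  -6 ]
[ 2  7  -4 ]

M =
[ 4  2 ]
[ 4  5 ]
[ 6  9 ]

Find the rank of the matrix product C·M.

First compute CM:
[[  8,  -5],
 [ 12,   3]]
Now row reduce the product.
R2 ← R2 − (3/2)·R1: [0, 21/2]
2 nonzero rows, so rank(CM) = 2.

2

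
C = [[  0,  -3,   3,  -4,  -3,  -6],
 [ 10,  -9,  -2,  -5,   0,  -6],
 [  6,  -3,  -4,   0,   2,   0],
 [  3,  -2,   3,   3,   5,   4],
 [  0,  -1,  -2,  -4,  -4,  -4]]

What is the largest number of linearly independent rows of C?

4

Row reduce to echelon form.
Swap R1 ↔ R2
R3 ← R3 − (3/5)·R1: [0, 12/5, -14/5, 3, 2, 18/5]
R4 ← R4 − (3/10)·R1: [0, 7/10, 18/5, 9/2, 5, 29/5]
R3 ← R3 + (4/5)·R2: [0, 0, -2/5, -1/5, -2/5, -6/5]
R4 ← R4 + (7/30)·R2: [0, 0, 43/10, 107/30, 43/10, 22/5]
R5 ← R5 − (1/3)·R2: [0, 0, -3, -8/3, -3, -2]
R4 ← R4 + (43/4)·R3: [0, 0, 0, 17/12, 0, -17/2]
R5 ← R5 − (15/2)·R3: [0, 0, 0, -7/6, 0, 7]
R5 ← R5 + (14/17)·R4: [0, 0, 0, 0, 0, 0]
Echelon form has 4 nonzero rows, so rank(C) = 4.
The rank gives the maximum number of linearly independent rows: 4.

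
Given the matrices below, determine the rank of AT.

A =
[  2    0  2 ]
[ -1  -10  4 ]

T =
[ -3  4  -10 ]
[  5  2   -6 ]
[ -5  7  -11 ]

2

First compute AT:
[[-16,  22, -42],
 [-67,   4,  26]]
Now row reduce the product.
R2 ← R2 − (67/16)·R1: [0, -705/8, 1615/8]
2 nonzero rows, so rank(AT) = 2.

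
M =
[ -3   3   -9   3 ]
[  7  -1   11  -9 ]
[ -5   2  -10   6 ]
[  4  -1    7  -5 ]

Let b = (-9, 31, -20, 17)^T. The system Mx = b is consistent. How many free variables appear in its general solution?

Row reduce the augmented matrix [M | b].
R2 ← R2 + (7/3)·R1: [0, 6, -10, -2, 10]
R3 ← R3 − (5/3)·R1: [0, -3, 5, 1, -5]
R4 ← R4 + (4/3)·R1: [0, 3, -5, -1, 5]
R3 ← R3 + (1/2)·R2: [0, 0, 0, 0, 0]
R4 ← R4 − (1/2)·R2: [0, 0, 0, 0, 0]
The echelon form has 2 nonzero rows, and every pivot lies in the first 4 columns, so rank(M) = rank([M|b]) = 2.
The system is consistent.
Free variables = (unknowns) − (rank) = 4 − 2 = 2.

2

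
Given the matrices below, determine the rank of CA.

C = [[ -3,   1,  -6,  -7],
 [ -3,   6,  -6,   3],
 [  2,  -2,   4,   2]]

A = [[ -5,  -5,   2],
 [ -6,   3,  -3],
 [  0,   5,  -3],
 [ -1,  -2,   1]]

First compute CA:
[[ 16,   2,   2],
 [-24,  -3,  -3],
 [  0,   0,   0]]
Now row reduce the product.
R2 ← R2 + (3/2)·R1: [0, 0, 0]
1 nonzero row, so rank(CA) = 1.

1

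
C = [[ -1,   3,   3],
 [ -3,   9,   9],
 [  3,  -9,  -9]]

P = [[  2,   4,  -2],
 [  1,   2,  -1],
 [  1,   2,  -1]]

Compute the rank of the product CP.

1

First compute CP:
[[  4,   8,  -4],
 [ 12,  24, -12],
 [-12, -24,  12]]
Now row reduce the product.
R2 ← R2 − (3)·R1: [0, 0, 0]
R3 ← R3 + (3)·R1: [0, 0, 0]
1 nonzero row, so rank(CP) = 1.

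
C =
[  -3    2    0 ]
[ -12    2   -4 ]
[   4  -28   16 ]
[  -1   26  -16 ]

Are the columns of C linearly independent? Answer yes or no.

Row reduce C to echelon form.
R2 ← R2 − (4)·R1: [0, -6, -4]
R3 ← R3 + (4/3)·R1: [0, -76/3, 16]
R4 ← R4 − (1/3)·R1: [0, 76/3, -16]
R3 ← R3 − (38/9)·R2: [0, 0, 296/9]
R4 ← R4 + (38/9)·R2: [0, 0, -296/9]
R4 ← R4 + R3: [0, 0, 0]
3 pivots among 3 columns.
Every column is a pivot column, so the columns are linearly independent.

yes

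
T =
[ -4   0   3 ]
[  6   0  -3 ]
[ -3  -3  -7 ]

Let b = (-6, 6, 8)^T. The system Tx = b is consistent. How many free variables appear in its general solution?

0

Row reduce the augmented matrix [T | b].
R2 ← R2 + (3/2)·R1: [0, 0, 3/2, -3]
R3 ← R3 − (3/4)·R1: [0, -3, -37/4, 25/2]
Swap R2 ↔ R3
The echelon form has 3 nonzero rows, and every pivot lies in the first 3 columns, so rank(T) = rank([T|b]) = 3.
The system is consistent.
Free variables = (unknowns) − (rank) = 3 − 3 = 0.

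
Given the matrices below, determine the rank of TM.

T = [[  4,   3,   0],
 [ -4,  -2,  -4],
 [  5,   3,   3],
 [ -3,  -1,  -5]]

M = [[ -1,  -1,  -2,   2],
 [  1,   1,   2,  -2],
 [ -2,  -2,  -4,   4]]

1

First compute TM:
[[ -1,  -1,  -2,   2],
 [ 10,  10,  20, -20],
 [ -8,  -8, -16,  16],
 [ 12,  12,  24, -24]]
Now row reduce the product.
R2 ← R2 + (10)·R1: [0, 0, 0, 0]
R3 ← R3 − (8)·R1: [0, 0, 0, 0]
R4 ← R4 + (12)·R1: [0, 0, 0, 0]
1 nonzero row, so rank(TM) = 1.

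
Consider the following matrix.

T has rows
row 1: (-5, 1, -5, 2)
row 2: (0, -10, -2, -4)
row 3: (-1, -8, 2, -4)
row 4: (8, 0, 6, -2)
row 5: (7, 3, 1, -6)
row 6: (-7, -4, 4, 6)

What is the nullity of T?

Row reduce to echelon form.
R3 ← R3 − (1/5)·R1: [0, -41/5, 3, -22/5]
R4 ← R4 + (8/5)·R1: [0, 8/5, -2, 6/5]
R5 ← R5 + (7/5)·R1: [0, 22/5, -6, -16/5]
R6 ← R6 − (7/5)·R1: [0, -27/5, 11, 16/5]
R3 ← R3 − (41/50)·R2: [0, 0, 116/25, -28/25]
R4 ← R4 + (4/25)·R2: [0, 0, -58/25, 14/25]
R5 ← R5 + (11/25)·R2: [0, 0, -172/25, -124/25]
R6 ← R6 − (27/50)·R2: [0, 0, 302/25, 134/25]
R4 ← R4 + (1/2)·R3: [0, 0, 0, 0]
R5 ← R5 + (43/29)·R3: [0, 0, 0, -192/29]
R6 ← R6 − (151/58)·R3: [0, 0, 0, 240/29]
Swap R4 ↔ R5
R6 ← R6 + (5/4)·R4: [0, 0, 0, 0]
4 nonzero rows, so rank(T) = 4.
T has 4 columns; by rank–nullity, nullity = 4 − 4 = 0.

0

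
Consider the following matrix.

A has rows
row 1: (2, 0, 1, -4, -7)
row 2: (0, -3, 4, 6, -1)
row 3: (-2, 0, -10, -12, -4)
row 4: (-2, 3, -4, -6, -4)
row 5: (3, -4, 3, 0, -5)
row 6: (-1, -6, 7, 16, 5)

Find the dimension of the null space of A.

0

Row reduce to echelon form.
R3 ← R3 + R1: [0, 0, -9, -16, -11]
R4 ← R4 + R1: [0, 3, -3, -10, -11]
R5 ← R5 − (3/2)·R1: [0, -4, 3/2, 6, 11/2]
R6 ← R6 + (1/2)·R1: [0, -6, 15/2, 14, 3/2]
R4 ← R4 + R2: [0, 0, 1, -4, -12]
R5 ← R5 − (4/3)·R2: [0, 0, -23/6, -2, 41/6]
R6 ← R6 − (2)·R2: [0, 0, -1/2, 2, 7/2]
R4 ← R4 + (1/9)·R3: [0, 0, 0, -52/9, -119/9]
R5 ← R5 − (23/54)·R3: [0, 0, 0, 130/27, 311/27]
R6 ← R6 − (1/18)·R3: [0, 0, 0, 26/9, 37/9]
R5 ← R5 + (5/6)·R4: [0, 0, 0, 0, 1/2]
R6 ← R6 + (1/2)·R4: [0, 0, 0, 0, -5/2]
R6 ← R6 + (5)·R5: [0, 0, 0, 0, 0]
5 nonzero rows, so rank(A) = 5.
A has 5 columns; by rank–nullity, nullity = 5 − 5 = 0.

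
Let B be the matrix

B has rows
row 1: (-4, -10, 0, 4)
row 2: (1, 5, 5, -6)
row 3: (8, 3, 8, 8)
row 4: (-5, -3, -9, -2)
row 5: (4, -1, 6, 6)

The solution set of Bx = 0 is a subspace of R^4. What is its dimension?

1

Row reduce to echelon form.
R2 ← R2 + (1/4)·R1: [0, 5/2, 5, -5]
R3 ← R3 + (2)·R1: [0, -17, 8, 16]
R4 ← R4 − (5/4)·R1: [0, 19/2, -9, -7]
R5 ← R5 + R1: [0, -11, 6, 10]
R3 ← R3 + (34/5)·R2: [0, 0, 42, -18]
R4 ← R4 − (19/5)·R2: [0, 0, -28, 12]
R5 ← R5 + (22/5)·R2: [0, 0, 28, -12]
R4 ← R4 + (2/3)·R3: [0, 0, 0, 0]
R5 ← R5 − (2/3)·R3: [0, 0, 0, 0]
3 nonzero rows, so rank(B) = 3.
B has 4 columns; by rank–nullity, nullity = 4 − 3 = 1.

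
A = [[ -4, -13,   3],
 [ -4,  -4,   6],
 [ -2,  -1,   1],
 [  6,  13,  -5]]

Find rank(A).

Row reduce to echelon form.
R2 ← R2 − R1: [0, 9, 3]
R3 ← R3 − (1/2)·R1: [0, 11/2, -1/2]
R4 ← R4 + (3/2)·R1: [0, -13/2, -1/2]
R3 ← R3 − (11/18)·R2: [0, 0, -7/3]
R4 ← R4 + (13/18)·R2: [0, 0, 5/3]
R4 ← R4 + (5/7)·R3: [0, 0, 0]
Echelon form has 3 nonzero rows, so rank(A) = 3.

3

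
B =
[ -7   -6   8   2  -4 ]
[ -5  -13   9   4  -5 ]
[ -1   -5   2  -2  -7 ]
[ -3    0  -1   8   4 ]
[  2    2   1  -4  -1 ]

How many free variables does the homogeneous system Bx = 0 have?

0

Row reduce to echelon form.
R2 ← R2 − (5/7)·R1: [0, -61/7, 23/7, 18/7, -15/7]
R3 ← R3 − (1/7)·R1: [0, -29/7, 6/7, -16/7, -45/7]
R4 ← R4 − (3/7)·R1: [0, 18/7, -31/7, 50/7, 40/7]
R5 ← R5 + (2/7)·R1: [0, 2/7, 23/7, -24/7, -15/7]
R3 ← R3 − (29/61)·R2: [0, 0, -43/61, -214/61, -330/61]
R4 ← R4 + (18/61)·R2: [0, 0, -211/61, 482/61, 310/61]
R5 ← R5 + (2/61)·R2: [0, 0, 207/61, -204/61, -135/61]
R4 ← R4 − (211/43)·R3: [0, 0, 0, 1080/43, 1360/43]
R5 ← R5 + (207/43)·R3: [0, 0, 0, -870/43, -1215/43]
R5 ← R5 + (29/36)·R4: [0, 0, 0, 0, -25/9]
5 nonzero rows, so rank(B) = 5.
B has 5 columns; by rank–nullity, nullity = 5 − 5 = 0.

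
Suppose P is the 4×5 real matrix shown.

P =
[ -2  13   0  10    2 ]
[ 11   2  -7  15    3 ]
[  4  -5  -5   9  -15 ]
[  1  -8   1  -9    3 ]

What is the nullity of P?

2

Row reduce to echelon form.
R2 ← R2 + (11/2)·R1: [0, 147/2, -7, 70, 14]
R3 ← R3 + (2)·R1: [0, 21, -5, 29, -11]
R4 ← R4 + (1/2)·R1: [0, -3/2, 1, -4, 4]
R3 ← R3 − (2/7)·R2: [0, 0, -3, 9, -15]
R4 ← R4 + (1/49)·R2: [0, 0, 6/7, -18/7, 30/7]
R4 ← R4 + (2/7)·R3: [0, 0, 0, 0, 0]
3 nonzero rows, so rank(P) = 3.
P has 5 columns; by rank–nullity, nullity = 5 − 3 = 2.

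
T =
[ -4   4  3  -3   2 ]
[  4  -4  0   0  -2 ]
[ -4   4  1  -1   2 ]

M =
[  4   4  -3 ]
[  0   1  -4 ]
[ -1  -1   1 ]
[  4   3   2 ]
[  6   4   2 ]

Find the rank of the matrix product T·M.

First compute TM:
[[-19, -16,  -3],
 [  4,   4,   0],
 [ -9,  -8,  -1]]
Now row reduce the product.
R2 ← R2 + (4/19)·R1: [0, 12/19, -12/19]
R3 ← R3 − (9/19)·R1: [0, -8/19, 8/19]
R3 ← R3 + (2/3)·R2: [0, 0, 0]
2 nonzero rows, so rank(TM) = 2.

2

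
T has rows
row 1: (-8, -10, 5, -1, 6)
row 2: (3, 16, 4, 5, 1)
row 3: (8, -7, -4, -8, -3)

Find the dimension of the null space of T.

2

Row reduce to echelon form.
R2 ← R2 + (3/8)·R1: [0, 49/4, 47/8, 37/8, 13/4]
R3 ← R3 + R1: [0, -17, 1, -9, 3]
R3 ← R3 + (68/49)·R2: [0, 0, 897/98, -253/98, 368/49]
3 nonzero rows, so rank(T) = 3.
T has 5 columns; by rank–nullity, nullity = 5 − 3 = 2.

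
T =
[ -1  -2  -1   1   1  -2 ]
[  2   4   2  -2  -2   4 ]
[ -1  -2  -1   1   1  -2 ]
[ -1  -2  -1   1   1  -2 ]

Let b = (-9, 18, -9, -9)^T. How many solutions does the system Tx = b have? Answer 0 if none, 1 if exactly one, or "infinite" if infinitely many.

infinite

Row reduce the augmented matrix [T | b].
R2 ← R2 + (2)·R1: [0, 0, 0, 0, 0, 0, 0]
R3 ← R3 − R1: [0, 0, 0, 0, 0, 0, 0]
R4 ← R4 − R1: [0, 0, 0, 0, 0, 0, 0]
The echelon form has 1 nonzero rows, and every pivot lies in the first 6 columns, so rank(T) = rank([T|b]) = 1.
The system is consistent.
rank = 1 < 6 unknowns, so there are infinitely many solutions.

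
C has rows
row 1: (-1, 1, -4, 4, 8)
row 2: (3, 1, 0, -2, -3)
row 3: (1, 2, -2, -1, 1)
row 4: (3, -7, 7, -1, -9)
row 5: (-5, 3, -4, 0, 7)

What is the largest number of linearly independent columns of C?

Row reduce to echelon form.
R2 ← R2 + (3)·R1: [0, 4, -12, 10, 21]
R3 ← R3 + R1: [0, 3, -6, 3, 9]
R4 ← R4 + (3)·R1: [0, -4, -5, 11, 15]
R5 ← R5 − (5)·R1: [0, -2, 16, -20, -33]
R3 ← R3 − (3/4)·R2: [0, 0, 3, -9/2, -27/4]
R4 ← R4 + R2: [0, 0, -17, 21, 36]
R5 ← R5 + (1/2)·R2: [0, 0, 10, -15, -45/2]
R4 ← R4 + (17/3)·R3: [0, 0, 0, -9/2, -9/4]
R5 ← R5 − (10/3)·R3: [0, 0, 0, 0, 0]
Echelon form has 4 nonzero rows, so rank(C) = 4.
The rank gives the maximum number of linearly independent columns: 4.

4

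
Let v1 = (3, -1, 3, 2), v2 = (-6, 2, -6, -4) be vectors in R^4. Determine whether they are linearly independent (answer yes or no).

Form the matrix with these vectors as rows and row reduce.
R2 ← R2 + (2)·R1: [0, 0, 0, 0]
1 nonzero row, so the 2 vectors span a space of dimension 1.
Since 1 < 2, the vectors are linearly dependent.

no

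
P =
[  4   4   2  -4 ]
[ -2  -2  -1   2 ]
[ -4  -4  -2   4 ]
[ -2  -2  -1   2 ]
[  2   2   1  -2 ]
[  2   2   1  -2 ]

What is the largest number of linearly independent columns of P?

Row reduce to echelon form.
R2 ← R2 + (1/2)·R1: [0, 0, 0, 0]
R3 ← R3 + R1: [0, 0, 0, 0]
R4 ← R4 + (1/2)·R1: [0, 0, 0, 0]
R5 ← R5 − (1/2)·R1: [0, 0, 0, 0]
R6 ← R6 − (1/2)·R1: [0, 0, 0, 0]
Echelon form has 1 nonzero row, so rank(P) = 1.
The rank gives the maximum number of linearly independent columns: 1.

1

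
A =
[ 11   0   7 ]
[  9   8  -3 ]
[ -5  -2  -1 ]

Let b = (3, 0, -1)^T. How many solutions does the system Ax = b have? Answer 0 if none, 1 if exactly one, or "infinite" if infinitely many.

Row reduce the augmented matrix [A | b].
R2 ← R2 − (9/11)·R1: [0, 8, -96/11, -27/11]
R3 ← R3 + (5/11)·R1: [0, -2, 24/11, 4/11]
R3 ← R3 + (1/4)·R2: [0, 0, 0, -1/4]
The echelon form has 3 nonzero rows; the last pivot sits in the augmented column, so rank(A) = 2 but rank([A|b]) = 3.
Since the ranks differ, the system is inconsistent.
It has no solutions.

0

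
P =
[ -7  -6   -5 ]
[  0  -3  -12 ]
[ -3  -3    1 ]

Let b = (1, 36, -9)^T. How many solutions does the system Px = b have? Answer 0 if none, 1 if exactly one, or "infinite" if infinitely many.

Row reduce the augmented matrix [P | b].
R3 ← R3 − (3/7)·R1: [0, -3/7, 22/7, -66/7]
R3 ← R3 − (1/7)·R2: [0, 0, 34/7, -102/7]
The echelon form has 3 nonzero rows, and every pivot lies in the first 3 columns, so rank(P) = rank([P|b]) = 3.
The system is consistent.
rank = 3 = number of unknowns, so the solution is unique.

1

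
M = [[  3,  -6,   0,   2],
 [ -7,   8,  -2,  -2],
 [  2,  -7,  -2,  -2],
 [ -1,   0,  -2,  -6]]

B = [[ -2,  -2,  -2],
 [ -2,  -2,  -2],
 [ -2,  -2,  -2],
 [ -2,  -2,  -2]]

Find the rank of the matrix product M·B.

1

First compute MB:
[[  2,   2,   2],
 [  6,   6,   6],
 [ 18,  18,  18],
 [ 18,  18,  18]]
Now row reduce the product.
R2 ← R2 − (3)·R1: [0, 0, 0]
R3 ← R3 − (9)·R1: [0, 0, 0]
R4 ← R4 − (9)·R1: [0, 0, 0]
1 nonzero row, so rank(MB) = 1.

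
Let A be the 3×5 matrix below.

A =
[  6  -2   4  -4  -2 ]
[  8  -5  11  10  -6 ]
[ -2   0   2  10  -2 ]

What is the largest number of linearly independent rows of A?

3

Row reduce to echelon form.
R2 ← R2 − (4/3)·R1: [0, -7/3, 17/3, 46/3, -10/3]
R3 ← R3 + (1/3)·R1: [0, -2/3, 10/3, 26/3, -8/3]
R3 ← R3 − (2/7)·R2: [0, 0, 12/7, 30/7, -12/7]
Echelon form has 3 nonzero rows, so rank(A) = 3.
The rank gives the maximum number of linearly independent rows: 3.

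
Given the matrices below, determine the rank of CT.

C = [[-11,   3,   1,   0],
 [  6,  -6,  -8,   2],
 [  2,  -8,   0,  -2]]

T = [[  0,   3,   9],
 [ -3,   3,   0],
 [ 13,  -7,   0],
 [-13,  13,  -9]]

3

First compute CT:
[[  4, -31, -99],
 [-112,  82,  36],
 [ 50, -44,  36]]
Now row reduce the product.
R2 ← R2 + (28)·R1: [0, -786, -2736]
R3 ← R3 − (25/2)·R1: [0, 687/2, 2547/2]
R3 ← R3 + (229/524)·R2: [0, 0, 20385/262]
3 nonzero rows, so rank(CT) = 3.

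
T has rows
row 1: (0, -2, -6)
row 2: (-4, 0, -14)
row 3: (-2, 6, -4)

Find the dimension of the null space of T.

0

Row reduce to echelon form.
Swap R1 ↔ R2
R3 ← R3 − (1/2)·R1: [0, 6, 3]
R3 ← R3 + (3)·R2: [0, 0, -15]
3 nonzero rows, so rank(T) = 3.
T has 3 columns; by rank–nullity, nullity = 3 − 3 = 0.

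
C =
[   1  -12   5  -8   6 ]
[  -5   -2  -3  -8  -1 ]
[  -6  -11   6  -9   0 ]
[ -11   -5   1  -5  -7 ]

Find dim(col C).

4

Row reduce to echelon form.
R2 ← R2 + (5)·R1: [0, -62, 22, -48, 29]
R3 ← R3 + (6)·R1: [0, -83, 36, -57, 36]
R4 ← R4 + (11)·R1: [0, -137, 56, -93, 59]
R3 ← R3 − (83/62)·R2: [0, 0, 203/31, 225/31, -175/62]
R4 ← R4 − (137/62)·R2: [0, 0, 229/31, 405/31, -315/62]
R4 ← R4 − (229/203)·R3: [0, 0, 0, 990/203, -55/29]
Echelon form has 4 nonzero rows, so rank(C) = 4.
The column space has dimension equal to the rank: 4.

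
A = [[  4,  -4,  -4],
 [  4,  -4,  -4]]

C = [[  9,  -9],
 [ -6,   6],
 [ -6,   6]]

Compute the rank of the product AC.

First compute AC:
[[ 84, -84],
 [ 84, -84]]
Now row reduce the product.
R2 ← R2 − R1: [0, 0]
1 nonzero row, so rank(AC) = 1.

1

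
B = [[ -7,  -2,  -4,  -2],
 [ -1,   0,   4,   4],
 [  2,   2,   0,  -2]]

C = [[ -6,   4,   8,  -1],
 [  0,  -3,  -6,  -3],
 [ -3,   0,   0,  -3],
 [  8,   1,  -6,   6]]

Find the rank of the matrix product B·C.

First compute BC:
[[ 38, -24, -32,  13],
 [ 26,   0, -32,  13],
 [-28,   0,  16, -20]]
Now row reduce the product.
R2 ← R2 − (13/19)·R1: [0, 312/19, -192/19, 78/19]
R3 ← R3 + (14/19)·R1: [0, -336/19, -144/19, -198/19]
R3 ← R3 + (14/13)·R2: [0, 0, -240/13, -6]
3 nonzero rows, so rank(BC) = 3.

3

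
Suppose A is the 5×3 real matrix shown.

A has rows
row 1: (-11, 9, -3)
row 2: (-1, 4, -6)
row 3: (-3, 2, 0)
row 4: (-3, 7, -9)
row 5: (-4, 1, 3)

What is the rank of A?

2

Row reduce to echelon form.
R2 ← R2 − (1/11)·R1: [0, 35/11, -63/11]
R3 ← R3 − (3/11)·R1: [0, -5/11, 9/11]
R4 ← R4 − (3/11)·R1: [0, 50/11, -90/11]
R5 ← R5 − (4/11)·R1: [0, -25/11, 45/11]
R3 ← R3 + (1/7)·R2: [0, 0, 0]
R4 ← R4 − (10/7)·R2: [0, 0, 0]
R5 ← R5 + (5/7)·R2: [0, 0, 0]
Echelon form has 2 nonzero rows, so rank(A) = 2.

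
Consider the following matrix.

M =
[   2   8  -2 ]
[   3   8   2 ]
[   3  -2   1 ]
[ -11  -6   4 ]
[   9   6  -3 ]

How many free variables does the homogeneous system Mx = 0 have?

0

Row reduce to echelon form.
R2 ← R2 − (3/2)·R1: [0, -4, 5]
R3 ← R3 − (3/2)·R1: [0, -14, 4]
R4 ← R4 + (11/2)·R1: [0, 38, -7]
R5 ← R5 − (9/2)·R1: [0, -30, 6]
R3 ← R3 − (7/2)·R2: [0, 0, -27/2]
R4 ← R4 + (19/2)·R2: [0, 0, 81/2]
R5 ← R5 − (15/2)·R2: [0, 0, -63/2]
R4 ← R4 + (3)·R3: [0, 0, 0]
R5 ← R5 − (7/3)·R3: [0, 0, 0]
3 nonzero rows, so rank(M) = 3.
M has 3 columns; by rank–nullity, nullity = 3 − 3 = 0.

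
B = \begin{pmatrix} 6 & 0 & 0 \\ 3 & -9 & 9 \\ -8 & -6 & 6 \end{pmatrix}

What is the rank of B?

2

Row reduce to echelon form.
R2 ← R2 − (1/2)·R1: [0, -9, 9]
R3 ← R3 + (4/3)·R1: [0, -6, 6]
R3 ← R3 − (2/3)·R2: [0, 0, 0]
Echelon form has 2 nonzero rows, so rank(B) = 2.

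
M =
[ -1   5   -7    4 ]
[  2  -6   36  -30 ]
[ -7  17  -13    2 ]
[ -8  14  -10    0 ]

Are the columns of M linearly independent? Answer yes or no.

no

Row reduce M to echelon form.
R2 ← R2 + (2)·R1: [0, 4, 22, -22]
R3 ← R3 − (7)·R1: [0, -18, 36, -26]
R4 ← R4 − (8)·R1: [0, -26, 46, -32]
R3 ← R3 + (9/2)·R2: [0, 0, 135, -125]
R4 ← R4 + (13/2)·R2: [0, 0, 189, -175]
R4 ← R4 − (7/5)·R3: [0, 0, 0, 0]
3 pivots among 4 columns.
Only 3 < 4 pivot columns, so the columns are linearly dependent.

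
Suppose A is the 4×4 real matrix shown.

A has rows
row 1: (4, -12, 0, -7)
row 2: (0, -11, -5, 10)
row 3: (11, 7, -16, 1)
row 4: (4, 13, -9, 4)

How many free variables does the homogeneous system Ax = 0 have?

1

Row reduce to echelon form.
R3 ← R3 − (11/4)·R1: [0, 40, -16, 81/4]
R4 ← R4 − R1: [0, 25, -9, 11]
R3 ← R3 + (40/11)·R2: [0, 0, -376/11, 2491/44]
R4 ← R4 + (25/11)·R2: [0, 0, -224/11, 371/11]
R4 ← R4 − (28/47)·R3: [0, 0, 0, 0]
3 nonzero rows, so rank(A) = 3.
A has 4 columns; by rank–nullity, nullity = 4 − 3 = 1.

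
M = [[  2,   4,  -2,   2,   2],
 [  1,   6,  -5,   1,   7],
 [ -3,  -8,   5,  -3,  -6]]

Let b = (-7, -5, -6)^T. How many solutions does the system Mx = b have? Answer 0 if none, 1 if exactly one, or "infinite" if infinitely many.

0

Row reduce the augmented matrix [M | b].
R2 ← R2 − (1/2)·R1: [0, 4, -4, 0, 6, -3/2]
R3 ← R3 + (3/2)·R1: [0, -2, 2, 0, -3, -33/2]
R3 ← R3 + (1/2)·R2: [0, 0, 0, 0, 0, -69/4]
The echelon form has 3 nonzero rows; the last pivot sits in the augmented column, so rank(M) = 2 but rank([M|b]) = 3.
Since the ranks differ, the system is inconsistent.
It has no solutions.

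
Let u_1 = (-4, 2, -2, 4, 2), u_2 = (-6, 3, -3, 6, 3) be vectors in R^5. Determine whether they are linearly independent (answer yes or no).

no

Form the matrix with these vectors as rows and row reduce.
R2 ← R2 − (3/2)·R1: [0, 0, 0, 0, 0]
1 nonzero row, so the 2 vectors span a space of dimension 1.
Since 1 < 2, the vectors are linearly dependent.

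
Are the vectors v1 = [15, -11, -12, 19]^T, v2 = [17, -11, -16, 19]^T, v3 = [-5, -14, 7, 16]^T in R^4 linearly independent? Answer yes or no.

yes

Form the matrix with these vectors as rows and row reduce.
R2 ← R2 − (17/15)·R1: [0, 22/15, -12/5, -38/15]
R3 ← R3 + (1/3)·R1: [0, -53/3, 3, 67/3]
R3 ← R3 + (265/22)·R2: [0, 0, -285/11, -90/11]
3 nonzero rows, so the 3 vectors span a space of dimension 3.
Since 3 = 3, the vectors are linearly independent.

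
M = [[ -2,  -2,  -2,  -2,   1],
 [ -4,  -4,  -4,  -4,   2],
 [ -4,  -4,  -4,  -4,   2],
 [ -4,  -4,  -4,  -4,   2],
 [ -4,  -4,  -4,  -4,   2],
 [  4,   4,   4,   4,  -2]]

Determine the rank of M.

1

Row reduce to echelon form.
R2 ← R2 − (2)·R1: [0, 0, 0, 0, 0]
R3 ← R3 − (2)·R1: [0, 0, 0, 0, 0]
R4 ← R4 − (2)·R1: [0, 0, 0, 0, 0]
R5 ← R5 − (2)·R1: [0, 0, 0, 0, 0]
R6 ← R6 + (2)·R1: [0, 0, 0, 0, 0]
Echelon form has 1 nonzero row, so rank(M) = 1.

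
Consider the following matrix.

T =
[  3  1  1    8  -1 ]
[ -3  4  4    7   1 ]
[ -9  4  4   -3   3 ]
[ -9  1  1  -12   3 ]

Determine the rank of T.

2

Row reduce to echelon form.
R2 ← R2 + R1: [0, 5, 5, 15, 0]
R3 ← R3 + (3)·R1: [0, 7, 7, 21, 0]
R4 ← R4 + (3)·R1: [0, 4, 4, 12, 0]
R3 ← R3 − (7/5)·R2: [0, 0, 0, 0, 0]
R4 ← R4 − (4/5)·R2: [0, 0, 0, 0, 0]
Echelon form has 2 nonzero rows, so rank(T) = 2.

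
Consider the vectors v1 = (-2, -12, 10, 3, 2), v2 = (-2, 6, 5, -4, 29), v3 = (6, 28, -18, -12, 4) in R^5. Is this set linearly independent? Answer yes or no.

Form the matrix with these vectors as rows and row reduce.
R2 ← R2 − R1: [0, 18, -5, -7, 27]
R3 ← R3 + (3)·R1: [0, -8, 12, -3, 10]
R3 ← R3 + (4/9)·R2: [0, 0, 88/9, -55/9, 22]
3 nonzero rows, so the 3 vectors span a space of dimension 3.
Since 3 = 3, the vectors are linearly independent.

yes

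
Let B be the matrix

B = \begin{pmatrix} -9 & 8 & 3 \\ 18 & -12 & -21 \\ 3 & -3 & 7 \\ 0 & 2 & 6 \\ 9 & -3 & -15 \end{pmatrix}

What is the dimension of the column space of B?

3

Row reduce to echelon form.
R2 ← R2 + (2)·R1: [0, 4, -15]
R3 ← R3 + (1/3)·R1: [0, -1/3, 8]
R5 ← R5 + R1: [0, 5, -12]
R3 ← R3 + (1/12)·R2: [0, 0, 27/4]
R4 ← R4 − (1/2)·R2: [0, 0, 27/2]
R5 ← R5 − (5/4)·R2: [0, 0, 27/4]
R4 ← R4 − (2)·R3: [0, 0, 0]
R5 ← R5 − R3: [0, 0, 0]
Echelon form has 3 nonzero rows, so rank(B) = 3.
The column space has dimension equal to the rank: 3.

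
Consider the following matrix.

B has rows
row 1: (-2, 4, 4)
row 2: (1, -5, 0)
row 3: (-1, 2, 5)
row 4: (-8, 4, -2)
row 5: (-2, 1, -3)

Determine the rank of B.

Row reduce to echelon form.
R2 ← R2 + (1/2)·R1: [0, -3, 2]
R3 ← R3 − (1/2)·R1: [0, 0, 3]
R4 ← R4 − (4)·R1: [0, -12, -18]
R5 ← R5 − R1: [0, -3, -7]
R4 ← R4 − (4)·R2: [0, 0, -26]
R5 ← R5 − R2: [0, 0, -9]
R4 ← R4 + (26/3)·R3: [0, 0, 0]
R5 ← R5 + (3)·R3: [0, 0, 0]
Echelon form has 3 nonzero rows, so rank(B) = 3.

3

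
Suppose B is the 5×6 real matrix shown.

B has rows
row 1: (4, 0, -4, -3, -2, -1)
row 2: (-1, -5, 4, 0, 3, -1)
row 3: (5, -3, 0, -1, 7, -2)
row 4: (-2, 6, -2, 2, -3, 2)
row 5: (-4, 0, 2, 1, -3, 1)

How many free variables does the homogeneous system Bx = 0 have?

Row reduce to echelon form.
R2 ← R2 + (1/4)·R1: [0, -5, 3, -3/4, 5/2, -5/4]
R3 ← R3 − (5/4)·R1: [0, -3, 5, 11/4, 19/2, -3/4]
R4 ← R4 + (1/2)·R1: [0, 6, -4, 1/2, -4, 3/2]
R5 ← R5 + R1: [0, 0, -2, -2, -5, 0]
R3 ← R3 − (3/5)·R2: [0, 0, 16/5, 16/5, 8, 0]
R4 ← R4 + (6/5)·R2: [0, 0, -2/5, -2/5, -1, 0]
R4 ← R4 + (1/8)·R3: [0, 0, 0, 0, 0, 0]
R5 ← R5 + (5/8)·R3: [0, 0, 0, 0, 0, 0]
3 nonzero rows, so rank(B) = 3.
B has 6 columns; by rank–nullity, nullity = 6 − 3 = 3.

3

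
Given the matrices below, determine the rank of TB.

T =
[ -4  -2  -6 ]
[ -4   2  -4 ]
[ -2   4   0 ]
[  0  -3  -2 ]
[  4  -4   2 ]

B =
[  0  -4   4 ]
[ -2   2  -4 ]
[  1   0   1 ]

First compute TB:
[[ -2,  12, -14],
 [ -8,  20, -28],
 [ -8,  16, -24],
 [  4,  -6,  10],
 [ 10, -24,  34]]
Now row reduce the product.
R2 ← R2 − (4)·R1: [0, -28, 28]
R3 ← R3 − (4)·R1: [0, -32, 32]
R4 ← R4 + (2)·R1: [0, 18, -18]
R5 ← R5 + (5)·R1: [0, 36, -36]
R3 ← R3 − (8/7)·R2: [0, 0, 0]
R4 ← R4 + (9/14)·R2: [0, 0, 0]
R5 ← R5 + (9/7)·R2: [0, 0, 0]
2 nonzero rows, so rank(TB) = 2.

2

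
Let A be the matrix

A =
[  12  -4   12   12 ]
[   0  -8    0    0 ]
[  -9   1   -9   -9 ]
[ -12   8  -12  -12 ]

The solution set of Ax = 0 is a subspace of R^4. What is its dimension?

2

Row reduce to echelon form.
R3 ← R3 + (3/4)·R1: [0, -2, 0, 0]
R4 ← R4 + R1: [0, 4, 0, 0]
R3 ← R3 − (1/4)·R2: [0, 0, 0, 0]
R4 ← R4 + (1/2)·R2: [0, 0, 0, 0]
2 nonzero rows, so rank(A) = 2.
A has 4 columns; by rank–nullity, nullity = 4 − 2 = 2.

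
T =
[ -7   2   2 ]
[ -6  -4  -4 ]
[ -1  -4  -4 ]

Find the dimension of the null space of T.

1

Row reduce to echelon form.
R2 ← R2 − (6/7)·R1: [0, -40/7, -40/7]
R3 ← R3 − (1/7)·R1: [0, -30/7, -30/7]
R3 ← R3 − (3/4)·R2: [0, 0, 0]
2 nonzero rows, so rank(T) = 2.
T has 3 columns; by rank–nullity, nullity = 3 − 2 = 1.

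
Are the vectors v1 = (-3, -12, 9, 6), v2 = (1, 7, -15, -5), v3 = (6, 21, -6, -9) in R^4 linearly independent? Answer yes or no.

no

Form the matrix with these vectors as rows and row reduce.
R2 ← R2 + (1/3)·R1: [0, 3, -12, -3]
R3 ← R3 + (2)·R1: [0, -3, 12, 3]
R3 ← R3 + R2: [0, 0, 0, 0]
2 nonzero rows, so the 3 vectors span a space of dimension 2.
Since 2 < 3, the vectors are linearly dependent.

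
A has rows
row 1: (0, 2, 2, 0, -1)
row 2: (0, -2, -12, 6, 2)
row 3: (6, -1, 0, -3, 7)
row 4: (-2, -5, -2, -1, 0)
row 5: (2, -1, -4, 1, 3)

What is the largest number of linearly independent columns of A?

Row reduce to echelon form.
Swap R1 ↔ R3
R4 ← R4 + (1/3)·R1: [0, -16/3, -2, -2, 7/3]
R5 ← R5 − (1/3)·R1: [0, -2/3, -4, 2, 2/3]
R3 ← R3 + R2: [0, 0, -10, 6, 1]
R4 ← R4 − (8/3)·R2: [0, 0, 30, -18, -3]
R5 ← R5 − (1/3)·R2: [0, 0, 0, 0, 0]
R4 ← R4 + (3)·R3: [0, 0, 0, 0, 0]
Echelon form has 3 nonzero rows, so rank(A) = 3.
The rank gives the maximum number of linearly independent columns: 3.

3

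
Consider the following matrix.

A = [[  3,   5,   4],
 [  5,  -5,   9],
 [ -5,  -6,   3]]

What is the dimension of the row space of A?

Row reduce to echelon form.
R2 ← R2 − (5/3)·R1: [0, -40/3, 7/3]
R3 ← R3 + (5/3)·R1: [0, 7/3, 29/3]
R3 ← R3 + (7/40)·R2: [0, 0, 403/40]
Echelon form has 3 nonzero rows, so rank(A) = 3.
The row space has dimension equal to the rank: 3.

3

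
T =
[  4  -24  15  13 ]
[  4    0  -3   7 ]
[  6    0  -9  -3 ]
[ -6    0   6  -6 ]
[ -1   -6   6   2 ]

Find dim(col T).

Row reduce to echelon form.
R2 ← R2 − R1: [0, 24, -18, -6]
R3 ← R3 − (3/2)·R1: [0, 36, -63/2, -45/2]
R4 ← R4 + (3/2)·R1: [0, -36, 57/2, 27/2]
R5 ← R5 + (1/4)·R1: [0, -12, 39/4, 21/4]
R3 ← R3 − (3/2)·R2: [0, 0, -9/2, -27/2]
R4 ← R4 + (3/2)·R2: [0, 0, 3/2, 9/2]
R5 ← R5 + (1/2)·R2: [0, 0, 3/4, 9/4]
R4 ← R4 + (1/3)·R3: [0, 0, 0, 0]
R5 ← R5 + (1/6)·R3: [0, 0, 0, 0]
Echelon form has 3 nonzero rows, so rank(T) = 3.
The column space has dimension equal to the rank: 3.

3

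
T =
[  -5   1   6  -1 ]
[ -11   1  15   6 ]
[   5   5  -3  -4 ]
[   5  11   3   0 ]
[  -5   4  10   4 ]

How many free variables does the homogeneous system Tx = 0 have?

1

Row reduce to echelon form.
R2 ← R2 − (11/5)·R1: [0, -6/5, 9/5, 41/5]
R3 ← R3 + R1: [0, 6, 3, -5]
R4 ← R4 + R1: [0, 12, 9, -1]
R5 ← R5 − R1: [0, 3, 4, 5]
R3 ← R3 + (5)·R2: [0, 0, 12, 36]
R4 ← R4 + (10)·R2: [0, 0, 27, 81]
R5 ← R5 + (5/2)·R2: [0, 0, 17/2, 51/2]
R4 ← R4 − (9/4)·R3: [0, 0, 0, 0]
R5 ← R5 − (17/24)·R3: [0, 0, 0, 0]
3 nonzero rows, so rank(T) = 3.
T has 4 columns; by rank–nullity, nullity = 4 − 3 = 1.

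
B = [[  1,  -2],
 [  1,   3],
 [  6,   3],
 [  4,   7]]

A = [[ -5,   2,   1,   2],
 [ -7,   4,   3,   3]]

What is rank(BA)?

2

First compute BA:
[[  9,  -6,  -5,  -4],
 [-26,  14,  10,  11],
 [-51,  24,  15,  21],
 [-69,  36,  25,  29]]
Now row reduce the product.
R2 ← R2 + (26/9)·R1: [0, -10/3, -40/9, -5/9]
R3 ← R3 + (17/3)·R1: [0, -10, -40/3, -5/3]
R4 ← R4 + (23/3)·R1: [0, -10, -40/3, -5/3]
R3 ← R3 − (3)·R2: [0, 0, 0, 0]
R4 ← R4 − (3)·R2: [0, 0, 0, 0]
2 nonzero rows, so rank(BA) = 2.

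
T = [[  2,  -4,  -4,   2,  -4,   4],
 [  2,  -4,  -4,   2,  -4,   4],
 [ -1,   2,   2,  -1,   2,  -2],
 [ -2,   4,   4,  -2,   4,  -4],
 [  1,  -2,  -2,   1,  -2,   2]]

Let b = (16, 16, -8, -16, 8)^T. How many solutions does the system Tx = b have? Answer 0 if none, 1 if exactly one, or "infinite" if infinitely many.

infinite

Row reduce the augmented matrix [T | b].
R2 ← R2 − R1: [0, 0, 0, 0, 0, 0, 0]
R3 ← R3 + (1/2)·R1: [0, 0, 0, 0, 0, 0, 0]
R4 ← R4 + R1: [0, 0, 0, 0, 0, 0, 0]
R5 ← R5 − (1/2)·R1: [0, 0, 0, 0, 0, 0, 0]
The echelon form has 1 nonzero rows, and every pivot lies in the first 6 columns, so rank(T) = rank([T|b]) = 1.
The system is consistent.
rank = 1 < 6 unknowns, so there are infinitely many solutions.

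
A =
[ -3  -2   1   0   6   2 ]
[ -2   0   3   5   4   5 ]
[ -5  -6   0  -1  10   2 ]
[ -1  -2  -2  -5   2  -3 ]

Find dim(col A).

Row reduce to echelon form.
R2 ← R2 − (2/3)·R1: [0, 4/3, 7/3, 5, 0, 11/3]
R3 ← R3 − (5/3)·R1: [0, -8/3, -5/3, -1, 0, -4/3]
R4 ← R4 − (1/3)·R1: [0, -4/3, -7/3, -5, 0, -11/3]
R3 ← R3 + (2)·R2: [0, 0, 3, 9, 0, 6]
R4 ← R4 + R2: [0, 0, 0, 0, 0, 0]
Echelon form has 3 nonzero rows, so rank(A) = 3.
The column space has dimension equal to the rank: 3.

3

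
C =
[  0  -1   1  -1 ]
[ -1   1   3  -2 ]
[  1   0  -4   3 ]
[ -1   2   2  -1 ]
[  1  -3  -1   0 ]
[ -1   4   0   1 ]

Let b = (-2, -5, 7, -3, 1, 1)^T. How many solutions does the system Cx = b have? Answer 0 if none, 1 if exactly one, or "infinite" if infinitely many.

infinite

Row reduce the augmented matrix [C | b].
Swap R1 ↔ R2
R3 ← R3 + R1: [0, 1, -1, 1, 2]
R4 ← R4 − R1: [0, 1, -1, 1, 2]
R5 ← R5 + R1: [0, -2, 2, -2, -4]
R6 ← R6 − R1: [0, 3, -3, 3, 6]
R3 ← R3 + R2: [0, 0, 0, 0, 0]
R4 ← R4 + R2: [0, 0, 0, 0, 0]
R5 ← R5 − (2)·R2: [0, 0, 0, 0, 0]
R6 ← R6 + (3)·R2: [0, 0, 0, 0, 0]
The echelon form has 2 nonzero rows, and every pivot lies in the first 4 columns, so rank(C) = rank([C|b]) = 2.
The system is consistent.
rank = 2 < 4 unknowns, so there are infinitely many solutions.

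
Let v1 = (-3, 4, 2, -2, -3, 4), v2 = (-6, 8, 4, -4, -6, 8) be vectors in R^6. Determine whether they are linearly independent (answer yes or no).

no

Form the matrix with these vectors as rows and row reduce.
R2 ← R2 − (2)·R1: [0, 0, 0, 0, 0, 0]
1 nonzero row, so the 2 vectors span a space of dimension 1.
Since 1 < 2, the vectors are linearly dependent.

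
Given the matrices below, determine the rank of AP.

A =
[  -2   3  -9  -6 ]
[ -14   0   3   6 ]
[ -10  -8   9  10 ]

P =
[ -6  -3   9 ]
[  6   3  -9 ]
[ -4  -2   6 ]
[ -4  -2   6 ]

First compute AP:
[[ 90,  45, -135],
 [ 48,  24, -72],
 [-64, -32,  96]]
Now row reduce the product.
R2 ← R2 − (8/15)·R1: [0, 0, 0]
R3 ← R3 + (32/45)·R1: [0, 0, 0]
1 nonzero row, so rank(AP) = 1.

1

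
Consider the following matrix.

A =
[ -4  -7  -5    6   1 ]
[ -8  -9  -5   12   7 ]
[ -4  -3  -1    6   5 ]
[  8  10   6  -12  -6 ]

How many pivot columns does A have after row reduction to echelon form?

2

Row reduce to echelon form.
R2 ← R2 − (2)·R1: [0, 5, 5, 0, 5]
R3 ← R3 − R1: [0, 4, 4, 0, 4]
R4 ← R4 + (2)·R1: [0, -4, -4, 0, -4]
R3 ← R3 − (4/5)·R2: [0, 0, 0, 0, 0]
R4 ← R4 + (4/5)·R2: [0, 0, 0, 0, 0]
Echelon form has 2 nonzero rows, so rank(A) = 2.
Each nonzero row contributes one pivot column: 2 pivot columns.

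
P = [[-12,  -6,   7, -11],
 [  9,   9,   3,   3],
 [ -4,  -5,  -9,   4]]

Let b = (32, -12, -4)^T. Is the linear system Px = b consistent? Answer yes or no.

yes

Row reduce the augmented matrix [P | b].
R2 ← R2 + (3/4)·R1: [0, 9/2, 33/4, -21/4, 12]
R3 ← R3 − (1/3)·R1: [0, -3, -34/3, 23/3, -44/3]
R3 ← R3 + (2/3)·R2: [0, 0, -35/6, 25/6, -20/3]
The echelon form has 3 nonzero rows, and every pivot lies in the first 4 columns, so rank(P) = rank([P|b]) = 3.
The system is consistent.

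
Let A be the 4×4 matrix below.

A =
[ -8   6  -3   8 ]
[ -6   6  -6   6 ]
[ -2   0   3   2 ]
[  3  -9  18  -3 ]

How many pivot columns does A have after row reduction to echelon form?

2

Row reduce to echelon form.
R2 ← R2 − (3/4)·R1: [0, 3/2, -15/4, 0]
R3 ← R3 − (1/4)·R1: [0, -3/2, 15/4, 0]
R4 ← R4 + (3/8)·R1: [0, -27/4, 135/8, 0]
R3 ← R3 + R2: [0, 0, 0, 0]
R4 ← R4 + (9/2)·R2: [0, 0, 0, 0]
Echelon form has 2 nonzero rows, so rank(A) = 2.
Each nonzero row contributes one pivot column: 2 pivot columns.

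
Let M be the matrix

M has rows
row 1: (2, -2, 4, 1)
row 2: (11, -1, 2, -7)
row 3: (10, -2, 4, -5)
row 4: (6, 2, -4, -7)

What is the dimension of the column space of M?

2

Row reduce to echelon form.
R2 ← R2 − (11/2)·R1: [0, 10, -20, -25/2]
R3 ← R3 − (5)·R1: [0, 8, -16, -10]
R4 ← R4 − (3)·R1: [0, 8, -16, -10]
R3 ← R3 − (4/5)·R2: [0, 0, 0, 0]
R4 ← R4 − (4/5)·R2: [0, 0, 0, 0]
Echelon form has 2 nonzero rows, so rank(M) = 2.
The column space has dimension equal to the rank: 2.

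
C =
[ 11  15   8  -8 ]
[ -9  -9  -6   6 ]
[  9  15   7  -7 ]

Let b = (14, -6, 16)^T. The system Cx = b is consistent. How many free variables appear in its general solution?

Row reduce the augmented matrix [C | b].
R2 ← R2 + (9/11)·R1: [0, 36/11, 6/11, -6/11, 60/11]
R3 ← R3 − (9/11)·R1: [0, 30/11, 5/11, -5/11, 50/11]
R3 ← R3 − (5/6)·R2: [0, 0, 0, 0, 0]
The echelon form has 2 nonzero rows, and every pivot lies in the first 4 columns, so rank(C) = rank([C|b]) = 2.
The system is consistent.
Free variables = (unknowns) − (rank) = 4 − 2 = 2.

2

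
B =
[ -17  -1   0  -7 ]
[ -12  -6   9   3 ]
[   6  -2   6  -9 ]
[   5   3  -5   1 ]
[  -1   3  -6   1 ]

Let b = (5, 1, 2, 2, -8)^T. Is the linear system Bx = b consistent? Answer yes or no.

Row reduce the augmented matrix [B | b].
R2 ← R2 − (12/17)·R1: [0, -90/17, 9, 135/17, -43/17]
R3 ← R3 + (6/17)·R1: [0, -40/17, 6, -195/17, 64/17]
R4 ← R4 + (5/17)·R1: [0, 46/17, -5, -18/17, 59/17]
R5 ← R5 − (1/17)·R1: [0, 52/17, -6, 24/17, -141/17]
R3 ← R3 − (4/9)·R2: [0, 0, 2, -15, 44/9]
R4 ← R4 + (23/45)·R2: [0, 0, -2/5, 3, 98/45]
R5 ← R5 + (26/45)·R2: [0, 0, -4/5, 6, -439/45]
R4 ← R4 + (1/5)·R3: [0, 0, 0, 0, 142/45]
R5 ← R5 + (2/5)·R3: [0, 0, 0, 0, -39/5]
R5 ← R5 + (351/142)·R4: [0, 0, 0, 0, 0]
The echelon form has 4 nonzero rows; the last pivot sits in the augmented column, so rank(B) = 3 but rank([B|b]) = 4.
Since the ranks differ, the system is inconsistent.

no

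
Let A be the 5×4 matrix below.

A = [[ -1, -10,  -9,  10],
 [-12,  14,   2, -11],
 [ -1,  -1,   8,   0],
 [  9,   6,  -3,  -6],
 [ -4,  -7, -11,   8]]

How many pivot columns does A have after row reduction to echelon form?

3

Row reduce to echelon form.
R2 ← R2 − (12)·R1: [0, 134, 110, -131]
R3 ← R3 − R1: [0, 9, 17, -10]
R4 ← R4 + (9)·R1: [0, -84, -84, 84]
R5 ← R5 − (4)·R1: [0, 33, 25, -32]
R3 ← R3 − (9/134)·R2: [0, 0, 644/67, -161/134]
R4 ← R4 + (42/67)·R2: [0, 0, -1008/67, 126/67]
R5 ← R5 − (33/134)·R2: [0, 0, -140/67, 35/134]
R4 ← R4 + (36/23)·R3: [0, 0, 0, 0]
R5 ← R5 + (5/23)·R3: [0, 0, 0, 0]
Echelon form has 3 nonzero rows, so rank(A) = 3.
Each nonzero row contributes one pivot column: 3 pivot columns.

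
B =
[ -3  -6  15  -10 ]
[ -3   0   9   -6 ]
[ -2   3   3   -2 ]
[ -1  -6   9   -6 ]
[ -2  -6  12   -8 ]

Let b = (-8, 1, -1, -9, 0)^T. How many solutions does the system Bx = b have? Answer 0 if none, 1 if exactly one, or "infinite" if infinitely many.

0

Row reduce the augmented matrix [B | b].
R2 ← R2 − R1: [0, 6, -6, 4, 9]
R3 ← R3 − (2/3)·R1: [0, 7, -7, 14/3, 13/3]
R4 ← R4 − (1/3)·R1: [0, -4, 4, -8/3, -19/3]
R5 ← R5 − (2/3)·R1: [0, -2, 2, -4/3, 16/3]
R3 ← R3 − (7/6)·R2: [0, 0, 0, 0, -37/6]
R4 ← R4 + (2/3)·R2: [0, 0, 0, 0, -1/3]
R5 ← R5 + (1/3)·R2: [0, 0, 0, 0, 25/3]
R4 ← R4 − (2/37)·R3: [0, 0, 0, 0, 0]
R5 ← R5 + (50/37)·R3: [0, 0, 0, 0, 0]
The echelon form has 3 nonzero rows; the last pivot sits in the augmented column, so rank(B) = 2 but rank([B|b]) = 3.
Since the ranks differ, the system is inconsistent.
It has no solutions.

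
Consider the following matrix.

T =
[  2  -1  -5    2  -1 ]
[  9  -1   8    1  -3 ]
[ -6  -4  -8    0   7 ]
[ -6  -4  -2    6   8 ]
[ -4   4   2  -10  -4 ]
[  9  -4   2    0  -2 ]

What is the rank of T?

Row reduce to echelon form.
R2 ← R2 − (9/2)·R1: [0, 7/2, 61/2, -8, 3/2]
R3 ← R3 + (3)·R1: [0, -7, -23, 6, 4]
R4 ← R4 + (3)·R1: [0, -7, -17, 12, 5]
R5 ← R5 + (2)·R1: [0, 2, -8, -6, -6]
R6 ← R6 − (9/2)·R1: [0, 1/2, 49/2, -9, 5/2]
R3 ← R3 + (2)·R2: [0, 0, 38, -10, 7]
R4 ← R4 + (2)·R2: [0, 0, 44, -4, 8]
R5 ← R5 − (4/7)·R2: [0, 0, -178/7, -10/7, -48/7]
R6 ← R6 − (1/7)·R2: [0, 0, 141/7, -55/7, 16/7]
R4 ← R4 − (22/19)·R3: [0, 0, 0, 144/19, -2/19]
R5 ← R5 + (89/133)·R3: [0, 0, 0, -1080/133, -289/133]
R6 ← R6 − (141/266)·R3: [0, 0, 0, -340/133, -379/266]
R5 ← R5 + (15/14)·R4: [0, 0, 0, 0, -16/7]
R6 ← R6 + (85/252)·R4: [0, 0, 0, 0, -92/63]
R6 ← R6 − (23/36)·R5: [0, 0, 0, 0, 0]
Echelon form has 5 nonzero rows, so rank(T) = 5.

5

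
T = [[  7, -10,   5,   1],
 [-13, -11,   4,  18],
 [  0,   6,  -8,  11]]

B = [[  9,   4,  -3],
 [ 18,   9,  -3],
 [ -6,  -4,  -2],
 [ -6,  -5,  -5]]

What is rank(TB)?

2

First compute TB:
[[-153, -87,  -6],
 [-447, -257, -26],
 [ 90,  31, -57]]
Now row reduce the product.
R2 ← R2 − (149/51)·R1: [0, -48/17, -144/17]
R3 ← R3 + (10/17)·R1: [0, -343/17, -1029/17]
R3 ← R3 − (343/48)·R2: [0, 0, 0]
2 nonzero rows, so rank(TB) = 2.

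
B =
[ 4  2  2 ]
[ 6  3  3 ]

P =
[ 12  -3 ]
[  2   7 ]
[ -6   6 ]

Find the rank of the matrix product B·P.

First compute BP:
[[ 40,  14],
 [ 60,  21]]
Now row reduce the product.
R2 ← R2 − (3/2)·R1: [0, 0]
1 nonzero row, so rank(BP) = 1.

1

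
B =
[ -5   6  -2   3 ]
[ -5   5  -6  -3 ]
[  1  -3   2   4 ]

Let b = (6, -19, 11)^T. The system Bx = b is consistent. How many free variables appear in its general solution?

1

Row reduce the augmented matrix [B | b].
R2 ← R2 − R1: [0, -1, -4, -6, -25]
R3 ← R3 + (1/5)·R1: [0, -9/5, 8/5, 23/5, 61/5]
R3 ← R3 − (9/5)·R2: [0, 0, 44/5, 77/5, 286/5]
The echelon form has 3 nonzero rows, and every pivot lies in the first 4 columns, so rank(B) = rank([B|b]) = 3.
The system is consistent.
Free variables = (unknowns) − (rank) = 4 − 3 = 1.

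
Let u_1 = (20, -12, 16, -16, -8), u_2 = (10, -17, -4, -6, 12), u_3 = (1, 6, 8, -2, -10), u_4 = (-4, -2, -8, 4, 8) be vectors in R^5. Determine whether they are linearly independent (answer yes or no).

Form the matrix with these vectors as rows and row reduce.
R2 ← R2 − (1/2)·R1: [0, -11, -12, 2, 16]
R3 ← R3 − (1/20)·R1: [0, 33/5, 36/5, -6/5, -48/5]
R4 ← R4 + (1/5)·R1: [0, -22/5, -24/5, 4/5, 32/5]
R3 ← R3 + (3/5)·R2: [0, 0, 0, 0, 0]
R4 ← R4 − (2/5)·R2: [0, 0, 0, 0, 0]
2 nonzero rows, so the 4 vectors span a space of dimension 2.
Since 2 < 4, the vectors are linearly dependent.

no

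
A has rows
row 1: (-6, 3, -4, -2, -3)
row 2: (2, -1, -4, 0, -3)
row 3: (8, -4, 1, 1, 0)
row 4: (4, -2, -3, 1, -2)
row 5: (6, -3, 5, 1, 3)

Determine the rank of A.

Row reduce to echelon form.
R2 ← R2 + (1/3)·R1: [0, 0, -16/3, -2/3, -4]
R3 ← R3 + (4/3)·R1: [0, 0, -13/3, -5/3, -4]
R4 ← R4 + (2/3)·R1: [0, 0, -17/3, -1/3, -4]
R5 ← R5 + R1: [0, 0, 1, -1, 0]
R3 ← R3 − (13/16)·R2: [0, 0, 0, -9/8, -3/4]
R4 ← R4 − (17/16)·R2: [0, 0, 0, 3/8, 1/4]
R5 ← R5 + (3/16)·R2: [0, 0, 0, -9/8, -3/4]
R4 ← R4 + (1/3)·R3: [0, 0, 0, 0, 0]
R5 ← R5 − R3: [0, 0, 0, 0, 0]
Echelon form has 3 nonzero rows, so rank(A) = 3.

3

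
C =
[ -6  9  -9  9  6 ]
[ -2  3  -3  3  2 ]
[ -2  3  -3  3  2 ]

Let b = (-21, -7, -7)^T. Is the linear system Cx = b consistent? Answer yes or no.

yes

Row reduce the augmented matrix [C | b].
R2 ← R2 − (1/3)·R1: [0, 0, 0, 0, 0, 0]
R3 ← R3 − (1/3)·R1: [0, 0, 0, 0, 0, 0]
The echelon form has 1 nonzero rows, and every pivot lies in the first 5 columns, so rank(C) = rank([C|b]) = 1.
The system is consistent.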